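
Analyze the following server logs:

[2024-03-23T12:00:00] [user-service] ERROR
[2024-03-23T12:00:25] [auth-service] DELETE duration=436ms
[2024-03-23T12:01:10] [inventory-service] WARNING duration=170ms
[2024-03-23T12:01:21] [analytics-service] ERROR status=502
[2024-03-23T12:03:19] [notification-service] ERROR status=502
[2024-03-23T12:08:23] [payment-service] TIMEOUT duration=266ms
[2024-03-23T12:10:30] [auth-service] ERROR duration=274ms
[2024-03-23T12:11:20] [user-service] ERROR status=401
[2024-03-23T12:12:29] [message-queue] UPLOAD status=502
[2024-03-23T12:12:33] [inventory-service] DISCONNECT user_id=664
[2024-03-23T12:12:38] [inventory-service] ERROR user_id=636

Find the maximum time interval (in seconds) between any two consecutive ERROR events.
431

To find the longest gap:

1. Extract all ERROR events in chronological order
2. Calculate time differences between consecutive events
3. Find the maximum difference
4. Longest gap: 431 seconds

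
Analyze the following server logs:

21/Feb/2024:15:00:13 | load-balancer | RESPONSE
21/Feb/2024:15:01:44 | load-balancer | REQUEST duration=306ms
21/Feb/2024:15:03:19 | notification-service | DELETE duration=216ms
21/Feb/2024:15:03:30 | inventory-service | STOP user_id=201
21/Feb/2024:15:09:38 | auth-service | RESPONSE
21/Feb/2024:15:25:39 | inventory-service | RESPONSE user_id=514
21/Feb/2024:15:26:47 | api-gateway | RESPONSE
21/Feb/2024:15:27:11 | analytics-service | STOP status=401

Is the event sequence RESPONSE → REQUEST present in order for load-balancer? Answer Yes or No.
Yes

To verify sequence order:

1. Find all events in sequence RESPONSE → REQUEST for load-balancer
2. Extract their timestamps
3. Check if timestamps are in ascending order
4. Result: Yes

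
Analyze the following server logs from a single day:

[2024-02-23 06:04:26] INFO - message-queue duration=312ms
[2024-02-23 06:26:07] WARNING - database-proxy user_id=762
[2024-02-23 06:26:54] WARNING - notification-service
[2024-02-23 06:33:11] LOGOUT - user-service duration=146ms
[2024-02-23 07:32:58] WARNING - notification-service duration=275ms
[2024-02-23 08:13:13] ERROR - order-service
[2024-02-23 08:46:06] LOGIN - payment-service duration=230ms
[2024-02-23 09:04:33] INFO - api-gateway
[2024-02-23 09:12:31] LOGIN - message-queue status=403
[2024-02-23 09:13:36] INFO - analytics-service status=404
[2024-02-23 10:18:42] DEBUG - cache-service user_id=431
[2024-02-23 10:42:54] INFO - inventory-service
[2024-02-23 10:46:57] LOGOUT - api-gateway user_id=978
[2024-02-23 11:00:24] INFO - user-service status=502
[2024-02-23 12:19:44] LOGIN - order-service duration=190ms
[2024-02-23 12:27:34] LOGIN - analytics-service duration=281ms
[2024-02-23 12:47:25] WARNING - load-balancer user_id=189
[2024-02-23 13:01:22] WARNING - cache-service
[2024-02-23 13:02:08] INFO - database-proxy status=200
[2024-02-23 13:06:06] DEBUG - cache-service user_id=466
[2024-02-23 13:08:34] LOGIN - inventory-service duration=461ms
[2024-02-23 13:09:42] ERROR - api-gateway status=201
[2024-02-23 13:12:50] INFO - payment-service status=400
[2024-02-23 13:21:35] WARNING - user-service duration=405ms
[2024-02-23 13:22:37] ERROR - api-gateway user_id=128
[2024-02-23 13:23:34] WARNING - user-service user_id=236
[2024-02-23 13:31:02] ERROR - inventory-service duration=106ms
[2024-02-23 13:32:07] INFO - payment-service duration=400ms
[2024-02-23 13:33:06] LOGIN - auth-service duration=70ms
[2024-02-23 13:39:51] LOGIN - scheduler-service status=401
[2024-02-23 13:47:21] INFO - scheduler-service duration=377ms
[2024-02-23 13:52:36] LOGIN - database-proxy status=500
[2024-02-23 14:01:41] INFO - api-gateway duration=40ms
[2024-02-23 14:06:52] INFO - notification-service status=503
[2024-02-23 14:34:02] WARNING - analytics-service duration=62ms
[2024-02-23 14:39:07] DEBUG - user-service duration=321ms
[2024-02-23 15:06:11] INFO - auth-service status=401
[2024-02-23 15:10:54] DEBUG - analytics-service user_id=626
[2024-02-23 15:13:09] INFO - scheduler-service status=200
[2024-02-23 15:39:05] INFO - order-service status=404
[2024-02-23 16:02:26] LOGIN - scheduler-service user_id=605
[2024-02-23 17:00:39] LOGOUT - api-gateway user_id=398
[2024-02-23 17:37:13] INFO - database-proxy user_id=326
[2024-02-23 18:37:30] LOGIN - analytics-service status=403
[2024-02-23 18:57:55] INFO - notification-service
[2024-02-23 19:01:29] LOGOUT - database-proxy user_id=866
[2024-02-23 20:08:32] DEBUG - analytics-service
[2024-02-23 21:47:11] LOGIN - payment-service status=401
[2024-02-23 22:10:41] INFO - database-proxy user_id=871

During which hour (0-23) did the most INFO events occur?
13

To find the peak hour:

1. Group all INFO events by hour
2. Count events in each hour
3. Find hour with maximum count
4. Peak hour: 13 (with 4 events)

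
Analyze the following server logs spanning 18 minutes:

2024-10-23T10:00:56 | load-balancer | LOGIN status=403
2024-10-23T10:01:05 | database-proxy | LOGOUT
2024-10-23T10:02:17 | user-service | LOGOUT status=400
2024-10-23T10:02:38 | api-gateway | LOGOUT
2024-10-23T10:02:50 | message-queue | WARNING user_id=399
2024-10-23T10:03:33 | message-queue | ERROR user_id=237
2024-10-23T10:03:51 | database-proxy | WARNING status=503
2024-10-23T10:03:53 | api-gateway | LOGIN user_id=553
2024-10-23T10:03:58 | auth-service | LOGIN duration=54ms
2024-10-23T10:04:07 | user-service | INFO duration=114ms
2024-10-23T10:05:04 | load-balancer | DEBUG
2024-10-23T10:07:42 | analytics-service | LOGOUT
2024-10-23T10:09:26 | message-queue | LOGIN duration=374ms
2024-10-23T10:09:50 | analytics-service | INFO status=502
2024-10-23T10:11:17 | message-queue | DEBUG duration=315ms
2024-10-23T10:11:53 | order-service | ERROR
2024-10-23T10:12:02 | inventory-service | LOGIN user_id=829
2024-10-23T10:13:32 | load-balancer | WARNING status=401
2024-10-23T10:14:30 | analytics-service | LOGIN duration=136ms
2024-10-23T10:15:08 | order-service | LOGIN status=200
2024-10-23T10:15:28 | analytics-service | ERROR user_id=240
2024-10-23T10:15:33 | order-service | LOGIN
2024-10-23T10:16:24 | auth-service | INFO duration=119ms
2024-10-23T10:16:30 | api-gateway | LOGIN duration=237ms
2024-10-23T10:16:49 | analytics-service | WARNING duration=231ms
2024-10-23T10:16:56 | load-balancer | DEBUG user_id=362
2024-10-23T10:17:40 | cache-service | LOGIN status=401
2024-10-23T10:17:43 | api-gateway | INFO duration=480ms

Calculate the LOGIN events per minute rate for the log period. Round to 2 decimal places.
0.56

To calculate the rate:

1. Count total LOGIN events: 10
2. Total time period: 18 minutes
3. Rate = 10 / 18 = 0.56 events per minute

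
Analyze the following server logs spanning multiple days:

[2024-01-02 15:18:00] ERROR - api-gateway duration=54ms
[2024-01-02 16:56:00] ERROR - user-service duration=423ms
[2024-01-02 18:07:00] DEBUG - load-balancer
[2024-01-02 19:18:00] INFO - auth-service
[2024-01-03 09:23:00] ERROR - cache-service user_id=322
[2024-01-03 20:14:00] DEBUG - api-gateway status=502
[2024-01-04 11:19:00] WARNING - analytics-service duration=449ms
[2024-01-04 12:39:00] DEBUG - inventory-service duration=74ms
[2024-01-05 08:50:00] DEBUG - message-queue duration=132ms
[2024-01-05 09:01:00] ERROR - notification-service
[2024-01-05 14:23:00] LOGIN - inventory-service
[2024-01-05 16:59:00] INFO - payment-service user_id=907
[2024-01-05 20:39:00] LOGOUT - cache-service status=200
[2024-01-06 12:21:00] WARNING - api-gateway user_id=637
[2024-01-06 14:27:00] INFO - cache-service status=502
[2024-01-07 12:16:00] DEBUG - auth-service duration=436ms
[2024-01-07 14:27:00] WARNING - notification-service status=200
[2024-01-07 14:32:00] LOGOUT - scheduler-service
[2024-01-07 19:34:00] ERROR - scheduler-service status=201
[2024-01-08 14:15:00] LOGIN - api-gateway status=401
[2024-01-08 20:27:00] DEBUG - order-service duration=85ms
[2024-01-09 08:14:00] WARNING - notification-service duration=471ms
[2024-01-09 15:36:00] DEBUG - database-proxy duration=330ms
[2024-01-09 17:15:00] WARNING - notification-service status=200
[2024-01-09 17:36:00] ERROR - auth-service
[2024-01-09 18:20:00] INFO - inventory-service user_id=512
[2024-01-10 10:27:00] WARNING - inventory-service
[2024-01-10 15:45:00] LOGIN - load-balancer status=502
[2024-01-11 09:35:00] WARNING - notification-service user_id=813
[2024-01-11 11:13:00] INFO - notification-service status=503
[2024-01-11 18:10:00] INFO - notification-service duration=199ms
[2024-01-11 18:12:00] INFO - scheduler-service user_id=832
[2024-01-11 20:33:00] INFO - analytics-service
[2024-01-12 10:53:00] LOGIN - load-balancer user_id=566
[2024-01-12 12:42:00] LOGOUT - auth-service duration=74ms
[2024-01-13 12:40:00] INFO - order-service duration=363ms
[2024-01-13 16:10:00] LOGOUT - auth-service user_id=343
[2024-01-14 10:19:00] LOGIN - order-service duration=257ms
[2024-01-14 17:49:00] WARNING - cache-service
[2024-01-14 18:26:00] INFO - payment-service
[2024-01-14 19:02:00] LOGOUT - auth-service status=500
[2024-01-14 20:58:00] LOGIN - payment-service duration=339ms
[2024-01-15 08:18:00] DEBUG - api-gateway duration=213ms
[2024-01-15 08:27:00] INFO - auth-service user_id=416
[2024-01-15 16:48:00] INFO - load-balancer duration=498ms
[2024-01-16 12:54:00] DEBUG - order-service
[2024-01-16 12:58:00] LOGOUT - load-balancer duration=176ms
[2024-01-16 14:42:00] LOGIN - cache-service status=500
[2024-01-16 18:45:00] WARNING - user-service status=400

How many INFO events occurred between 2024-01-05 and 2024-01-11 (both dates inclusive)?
7

To filter by date range:

1. Date range: 2024-01-05 through 2024-01-11, both dates inclusive
2. Filter for INFO events whose date falls in this range
3. Count matching events: 7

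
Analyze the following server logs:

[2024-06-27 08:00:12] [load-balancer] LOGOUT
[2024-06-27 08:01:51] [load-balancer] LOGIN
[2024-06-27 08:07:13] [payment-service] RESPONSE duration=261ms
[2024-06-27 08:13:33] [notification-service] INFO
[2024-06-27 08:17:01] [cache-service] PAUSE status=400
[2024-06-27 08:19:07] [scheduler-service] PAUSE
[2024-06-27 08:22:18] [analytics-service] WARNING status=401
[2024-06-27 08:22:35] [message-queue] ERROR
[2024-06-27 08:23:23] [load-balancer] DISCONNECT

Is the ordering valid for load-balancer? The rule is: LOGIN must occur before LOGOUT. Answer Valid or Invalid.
Invalid

To validate ordering:

1. Required order: LOGIN → LOGOUT
2. Rule: LOGIN must occur before LOGOUT
3. Check actual order of events for load-balancer
4. Result: Invalid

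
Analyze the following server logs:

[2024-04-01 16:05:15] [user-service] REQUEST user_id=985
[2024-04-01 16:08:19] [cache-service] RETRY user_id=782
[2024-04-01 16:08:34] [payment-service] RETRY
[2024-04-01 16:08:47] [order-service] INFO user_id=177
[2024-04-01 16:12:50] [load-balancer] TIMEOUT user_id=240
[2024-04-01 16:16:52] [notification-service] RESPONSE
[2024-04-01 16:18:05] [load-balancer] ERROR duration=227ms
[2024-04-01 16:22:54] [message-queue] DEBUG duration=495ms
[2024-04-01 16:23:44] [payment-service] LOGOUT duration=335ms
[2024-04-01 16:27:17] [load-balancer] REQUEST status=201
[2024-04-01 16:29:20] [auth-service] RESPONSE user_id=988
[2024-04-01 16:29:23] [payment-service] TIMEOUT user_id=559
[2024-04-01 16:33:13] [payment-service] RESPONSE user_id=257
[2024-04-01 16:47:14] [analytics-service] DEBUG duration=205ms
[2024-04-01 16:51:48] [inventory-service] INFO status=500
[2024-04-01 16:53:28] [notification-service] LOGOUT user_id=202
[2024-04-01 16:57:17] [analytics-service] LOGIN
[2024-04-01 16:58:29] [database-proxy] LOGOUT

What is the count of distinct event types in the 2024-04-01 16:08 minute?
2

To count unique event types:

1. Filter events in the minute starting at 2024-04-01 16:08
2. Extract event types from matching entries
3. Count unique types: 2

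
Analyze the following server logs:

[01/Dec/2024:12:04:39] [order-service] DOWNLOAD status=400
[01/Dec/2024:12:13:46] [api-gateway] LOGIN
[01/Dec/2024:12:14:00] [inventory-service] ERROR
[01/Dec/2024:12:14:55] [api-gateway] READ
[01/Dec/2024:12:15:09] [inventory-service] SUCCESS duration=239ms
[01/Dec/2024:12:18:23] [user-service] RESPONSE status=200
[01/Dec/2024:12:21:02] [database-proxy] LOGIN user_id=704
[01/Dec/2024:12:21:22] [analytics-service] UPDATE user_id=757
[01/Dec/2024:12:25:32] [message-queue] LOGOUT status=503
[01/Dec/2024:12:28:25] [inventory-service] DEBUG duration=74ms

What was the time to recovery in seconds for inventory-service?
69

To calculate recovery time:

1. Find ERROR event for inventory-service: 01/Dec/2024:12:14:00
2. Find next SUCCESS event for inventory-service: 01/Dec/2024:12:15:09
3. Recovery time: 01/Dec/2024:12:15:09 - 01/Dec/2024:12:14:00 = 69 seconds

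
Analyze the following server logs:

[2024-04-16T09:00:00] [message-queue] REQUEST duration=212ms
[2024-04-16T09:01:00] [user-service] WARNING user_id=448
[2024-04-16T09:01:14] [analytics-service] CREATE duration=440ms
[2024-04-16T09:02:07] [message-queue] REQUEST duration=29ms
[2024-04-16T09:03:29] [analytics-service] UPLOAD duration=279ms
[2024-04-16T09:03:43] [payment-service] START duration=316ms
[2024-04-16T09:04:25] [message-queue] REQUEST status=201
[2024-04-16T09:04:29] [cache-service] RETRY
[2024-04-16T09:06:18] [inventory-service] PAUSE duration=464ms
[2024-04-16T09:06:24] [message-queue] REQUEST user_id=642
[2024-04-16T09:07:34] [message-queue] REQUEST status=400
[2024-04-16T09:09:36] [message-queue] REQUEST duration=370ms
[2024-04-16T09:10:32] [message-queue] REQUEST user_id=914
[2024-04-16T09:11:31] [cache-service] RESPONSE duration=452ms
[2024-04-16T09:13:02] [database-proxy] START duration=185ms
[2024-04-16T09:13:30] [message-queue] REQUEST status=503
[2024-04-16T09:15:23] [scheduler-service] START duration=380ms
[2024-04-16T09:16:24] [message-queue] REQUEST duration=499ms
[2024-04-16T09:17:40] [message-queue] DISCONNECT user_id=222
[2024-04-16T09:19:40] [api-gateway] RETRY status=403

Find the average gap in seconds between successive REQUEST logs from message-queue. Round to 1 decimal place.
123.0

To calculate average interval:

1. Find all REQUEST events for message-queue in order
2. Calculate time gaps between consecutive events
3. Compute mean of gaps: 984 / 8 = 123.0 seconds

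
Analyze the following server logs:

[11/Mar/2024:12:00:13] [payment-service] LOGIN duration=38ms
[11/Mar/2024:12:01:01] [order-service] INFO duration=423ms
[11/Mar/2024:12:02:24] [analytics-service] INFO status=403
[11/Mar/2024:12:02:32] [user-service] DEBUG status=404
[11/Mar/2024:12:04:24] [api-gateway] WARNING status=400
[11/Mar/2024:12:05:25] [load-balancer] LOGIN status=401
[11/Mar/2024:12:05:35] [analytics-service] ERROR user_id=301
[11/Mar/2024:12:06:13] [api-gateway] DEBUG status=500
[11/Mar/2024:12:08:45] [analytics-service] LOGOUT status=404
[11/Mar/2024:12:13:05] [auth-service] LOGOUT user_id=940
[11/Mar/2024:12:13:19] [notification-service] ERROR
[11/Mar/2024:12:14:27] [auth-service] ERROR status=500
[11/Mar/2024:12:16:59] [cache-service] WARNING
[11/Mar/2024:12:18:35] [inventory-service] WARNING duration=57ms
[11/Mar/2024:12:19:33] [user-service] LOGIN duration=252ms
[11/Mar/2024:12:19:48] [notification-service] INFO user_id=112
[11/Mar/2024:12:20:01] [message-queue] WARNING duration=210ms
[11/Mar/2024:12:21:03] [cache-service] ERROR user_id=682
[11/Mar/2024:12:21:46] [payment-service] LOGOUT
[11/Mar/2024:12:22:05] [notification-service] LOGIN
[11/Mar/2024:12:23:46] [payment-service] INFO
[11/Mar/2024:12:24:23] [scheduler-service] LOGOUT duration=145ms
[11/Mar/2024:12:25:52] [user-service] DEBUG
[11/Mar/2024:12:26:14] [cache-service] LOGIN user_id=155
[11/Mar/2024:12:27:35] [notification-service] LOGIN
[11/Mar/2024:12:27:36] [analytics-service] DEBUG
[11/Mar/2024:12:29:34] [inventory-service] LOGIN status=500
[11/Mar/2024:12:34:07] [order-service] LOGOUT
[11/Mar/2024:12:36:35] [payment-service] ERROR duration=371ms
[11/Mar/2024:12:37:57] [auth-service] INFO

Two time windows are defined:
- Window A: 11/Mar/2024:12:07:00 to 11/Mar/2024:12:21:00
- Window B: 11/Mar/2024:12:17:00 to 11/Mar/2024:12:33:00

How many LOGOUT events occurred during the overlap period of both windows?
0

To find overlap events:

1. Window A: 11/Mar/2024:12:07:00 to 11/Mar/2024:12:21:00
2. Window B: 11/Mar/2024:12:17:00 to 11/Mar/2024:12:33:00
3. Overlap period: 11/Mar/2024:12:17:00 to 11/Mar/2024:12:21:00
4. Count LOGOUT events in overlap: 0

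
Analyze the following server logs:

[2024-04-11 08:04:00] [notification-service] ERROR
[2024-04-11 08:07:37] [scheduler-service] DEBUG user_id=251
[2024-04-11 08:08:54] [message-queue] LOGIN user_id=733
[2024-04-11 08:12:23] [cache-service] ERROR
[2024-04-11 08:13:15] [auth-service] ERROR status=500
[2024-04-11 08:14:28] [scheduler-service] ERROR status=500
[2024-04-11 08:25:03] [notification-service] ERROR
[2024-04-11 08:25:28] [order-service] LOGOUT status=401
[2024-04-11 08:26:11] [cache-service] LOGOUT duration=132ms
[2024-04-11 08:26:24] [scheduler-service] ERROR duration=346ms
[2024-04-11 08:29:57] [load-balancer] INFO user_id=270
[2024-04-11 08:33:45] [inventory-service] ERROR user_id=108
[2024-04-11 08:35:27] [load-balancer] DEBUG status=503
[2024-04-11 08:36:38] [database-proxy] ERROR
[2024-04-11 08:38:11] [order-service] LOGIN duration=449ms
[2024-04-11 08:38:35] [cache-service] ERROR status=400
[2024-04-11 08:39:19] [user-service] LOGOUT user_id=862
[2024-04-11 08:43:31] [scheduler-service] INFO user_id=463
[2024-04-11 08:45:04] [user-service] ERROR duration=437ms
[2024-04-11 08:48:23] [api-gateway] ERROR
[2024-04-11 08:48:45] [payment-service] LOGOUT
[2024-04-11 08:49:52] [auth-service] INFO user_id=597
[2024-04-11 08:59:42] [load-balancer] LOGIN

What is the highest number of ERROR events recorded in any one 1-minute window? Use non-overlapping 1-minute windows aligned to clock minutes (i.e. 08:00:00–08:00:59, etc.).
1

To find the burst window:

1. Divide the log period into non-overlapping 1-minute windows starting at 08:00
2. Count ERROR events in each window
3. Find the window with maximum count
4. Maximum events in a window: 1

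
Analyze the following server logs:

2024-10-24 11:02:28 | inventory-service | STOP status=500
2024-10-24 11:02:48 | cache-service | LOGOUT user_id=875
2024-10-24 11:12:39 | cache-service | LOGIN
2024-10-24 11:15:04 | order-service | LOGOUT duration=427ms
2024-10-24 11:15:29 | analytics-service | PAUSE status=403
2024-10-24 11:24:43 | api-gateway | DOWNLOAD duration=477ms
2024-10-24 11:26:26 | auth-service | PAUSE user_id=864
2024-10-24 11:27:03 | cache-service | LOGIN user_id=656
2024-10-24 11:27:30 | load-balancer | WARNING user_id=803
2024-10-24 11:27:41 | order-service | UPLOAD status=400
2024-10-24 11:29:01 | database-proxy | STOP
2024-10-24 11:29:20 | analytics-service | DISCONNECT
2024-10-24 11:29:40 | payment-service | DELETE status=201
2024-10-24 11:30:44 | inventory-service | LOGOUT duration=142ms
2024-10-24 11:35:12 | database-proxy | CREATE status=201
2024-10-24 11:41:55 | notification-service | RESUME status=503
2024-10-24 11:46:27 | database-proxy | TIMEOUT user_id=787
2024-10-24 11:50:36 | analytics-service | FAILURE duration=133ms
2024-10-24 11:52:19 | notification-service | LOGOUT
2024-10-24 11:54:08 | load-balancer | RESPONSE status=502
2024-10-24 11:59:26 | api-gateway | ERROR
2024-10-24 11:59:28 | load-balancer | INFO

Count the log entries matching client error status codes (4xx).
2

To find matching entries:

1. Pattern to match: client error status codes (4xx)
2. Scan each log entry for the pattern
3. Count matches: 2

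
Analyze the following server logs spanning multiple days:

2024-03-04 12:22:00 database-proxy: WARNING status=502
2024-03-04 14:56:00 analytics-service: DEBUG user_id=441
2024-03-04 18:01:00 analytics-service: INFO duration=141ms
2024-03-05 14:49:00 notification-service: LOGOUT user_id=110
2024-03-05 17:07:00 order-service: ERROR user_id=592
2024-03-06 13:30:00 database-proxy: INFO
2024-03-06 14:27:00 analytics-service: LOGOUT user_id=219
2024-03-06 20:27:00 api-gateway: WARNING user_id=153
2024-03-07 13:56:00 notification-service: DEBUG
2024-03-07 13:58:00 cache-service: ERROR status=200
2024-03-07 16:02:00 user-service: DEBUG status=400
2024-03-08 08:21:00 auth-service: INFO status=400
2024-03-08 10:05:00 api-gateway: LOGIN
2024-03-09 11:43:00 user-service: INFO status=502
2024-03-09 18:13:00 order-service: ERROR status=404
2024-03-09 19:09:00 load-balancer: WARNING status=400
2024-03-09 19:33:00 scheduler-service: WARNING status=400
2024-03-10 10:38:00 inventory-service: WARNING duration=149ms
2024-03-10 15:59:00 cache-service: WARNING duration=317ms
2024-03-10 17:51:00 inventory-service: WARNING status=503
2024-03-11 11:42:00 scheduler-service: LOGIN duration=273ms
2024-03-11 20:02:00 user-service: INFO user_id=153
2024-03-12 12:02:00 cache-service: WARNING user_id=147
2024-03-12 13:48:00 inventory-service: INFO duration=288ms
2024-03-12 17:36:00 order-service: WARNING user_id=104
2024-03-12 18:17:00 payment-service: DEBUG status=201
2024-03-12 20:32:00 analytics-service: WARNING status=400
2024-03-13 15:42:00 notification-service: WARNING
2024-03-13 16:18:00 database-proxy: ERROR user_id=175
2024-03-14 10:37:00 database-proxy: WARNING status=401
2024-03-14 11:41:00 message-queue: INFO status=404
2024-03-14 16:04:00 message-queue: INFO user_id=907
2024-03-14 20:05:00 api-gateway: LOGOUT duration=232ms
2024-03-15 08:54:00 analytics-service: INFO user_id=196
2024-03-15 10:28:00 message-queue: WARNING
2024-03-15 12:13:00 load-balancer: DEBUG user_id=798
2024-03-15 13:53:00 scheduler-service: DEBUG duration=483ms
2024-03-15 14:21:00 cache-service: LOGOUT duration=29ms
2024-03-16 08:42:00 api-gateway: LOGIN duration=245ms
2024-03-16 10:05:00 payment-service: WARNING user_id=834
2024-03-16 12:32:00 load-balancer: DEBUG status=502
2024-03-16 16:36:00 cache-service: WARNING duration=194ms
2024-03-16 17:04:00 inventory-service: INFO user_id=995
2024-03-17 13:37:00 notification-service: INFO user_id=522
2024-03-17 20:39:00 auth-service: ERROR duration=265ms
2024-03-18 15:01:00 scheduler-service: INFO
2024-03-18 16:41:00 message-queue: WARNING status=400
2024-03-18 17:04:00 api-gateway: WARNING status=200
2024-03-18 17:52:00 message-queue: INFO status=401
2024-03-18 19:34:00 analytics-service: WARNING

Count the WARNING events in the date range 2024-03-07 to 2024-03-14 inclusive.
10

To filter by date range:

1. Date range: 2024-03-07 through 2024-03-14, both dates inclusive
2. Filter for WARNING events whose date falls in this range
3. Count matching events: 10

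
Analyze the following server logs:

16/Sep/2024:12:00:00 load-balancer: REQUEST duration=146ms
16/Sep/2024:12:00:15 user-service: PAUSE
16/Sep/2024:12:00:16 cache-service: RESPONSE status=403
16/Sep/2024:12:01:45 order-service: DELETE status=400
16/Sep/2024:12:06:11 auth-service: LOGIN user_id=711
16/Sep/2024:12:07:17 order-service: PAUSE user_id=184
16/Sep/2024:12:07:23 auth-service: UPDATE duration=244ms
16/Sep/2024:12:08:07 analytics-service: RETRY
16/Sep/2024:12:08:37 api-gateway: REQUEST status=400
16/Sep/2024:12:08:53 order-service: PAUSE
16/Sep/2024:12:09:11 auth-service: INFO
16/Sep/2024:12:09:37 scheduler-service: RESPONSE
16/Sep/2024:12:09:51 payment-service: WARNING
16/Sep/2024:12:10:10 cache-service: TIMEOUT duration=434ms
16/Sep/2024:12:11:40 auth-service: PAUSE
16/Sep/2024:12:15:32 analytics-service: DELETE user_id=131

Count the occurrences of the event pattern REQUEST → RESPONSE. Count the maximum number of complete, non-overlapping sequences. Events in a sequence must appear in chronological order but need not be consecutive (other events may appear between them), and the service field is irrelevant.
2

To count sequences:

1. Look for pattern: REQUEST → RESPONSE
2. Greedily scan the log in chronological order, matching each sequence element in turn (ignoring service)
3. Each time the full pattern completes, increment the count and restart matching from the next event
4. Complete non-overlapping sequences found: 2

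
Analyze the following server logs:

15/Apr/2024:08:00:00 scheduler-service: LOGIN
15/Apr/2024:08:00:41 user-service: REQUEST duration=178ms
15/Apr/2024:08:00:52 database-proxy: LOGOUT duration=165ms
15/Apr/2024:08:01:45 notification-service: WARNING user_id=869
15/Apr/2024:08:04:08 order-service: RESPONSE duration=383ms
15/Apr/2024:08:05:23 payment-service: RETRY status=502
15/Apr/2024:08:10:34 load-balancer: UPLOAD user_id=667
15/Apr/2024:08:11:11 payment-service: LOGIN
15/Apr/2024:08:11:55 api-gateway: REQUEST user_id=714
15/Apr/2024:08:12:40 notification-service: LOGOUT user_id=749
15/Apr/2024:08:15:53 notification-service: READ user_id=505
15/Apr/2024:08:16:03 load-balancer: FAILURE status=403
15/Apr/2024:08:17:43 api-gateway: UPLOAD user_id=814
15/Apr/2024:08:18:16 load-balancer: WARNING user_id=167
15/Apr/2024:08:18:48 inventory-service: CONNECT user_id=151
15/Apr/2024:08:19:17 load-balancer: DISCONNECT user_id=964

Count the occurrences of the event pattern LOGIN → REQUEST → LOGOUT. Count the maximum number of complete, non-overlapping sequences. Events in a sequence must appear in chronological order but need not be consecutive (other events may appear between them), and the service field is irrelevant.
2

To count sequences:

1. Look for pattern: LOGIN → REQUEST → LOGOUT
2. Greedily scan the log in chronological order, matching each sequence element in turn (ignoring service)
3. Each time the full pattern completes, increment the count and restart matching from the next event
4. Complete non-overlapping sequences found: 2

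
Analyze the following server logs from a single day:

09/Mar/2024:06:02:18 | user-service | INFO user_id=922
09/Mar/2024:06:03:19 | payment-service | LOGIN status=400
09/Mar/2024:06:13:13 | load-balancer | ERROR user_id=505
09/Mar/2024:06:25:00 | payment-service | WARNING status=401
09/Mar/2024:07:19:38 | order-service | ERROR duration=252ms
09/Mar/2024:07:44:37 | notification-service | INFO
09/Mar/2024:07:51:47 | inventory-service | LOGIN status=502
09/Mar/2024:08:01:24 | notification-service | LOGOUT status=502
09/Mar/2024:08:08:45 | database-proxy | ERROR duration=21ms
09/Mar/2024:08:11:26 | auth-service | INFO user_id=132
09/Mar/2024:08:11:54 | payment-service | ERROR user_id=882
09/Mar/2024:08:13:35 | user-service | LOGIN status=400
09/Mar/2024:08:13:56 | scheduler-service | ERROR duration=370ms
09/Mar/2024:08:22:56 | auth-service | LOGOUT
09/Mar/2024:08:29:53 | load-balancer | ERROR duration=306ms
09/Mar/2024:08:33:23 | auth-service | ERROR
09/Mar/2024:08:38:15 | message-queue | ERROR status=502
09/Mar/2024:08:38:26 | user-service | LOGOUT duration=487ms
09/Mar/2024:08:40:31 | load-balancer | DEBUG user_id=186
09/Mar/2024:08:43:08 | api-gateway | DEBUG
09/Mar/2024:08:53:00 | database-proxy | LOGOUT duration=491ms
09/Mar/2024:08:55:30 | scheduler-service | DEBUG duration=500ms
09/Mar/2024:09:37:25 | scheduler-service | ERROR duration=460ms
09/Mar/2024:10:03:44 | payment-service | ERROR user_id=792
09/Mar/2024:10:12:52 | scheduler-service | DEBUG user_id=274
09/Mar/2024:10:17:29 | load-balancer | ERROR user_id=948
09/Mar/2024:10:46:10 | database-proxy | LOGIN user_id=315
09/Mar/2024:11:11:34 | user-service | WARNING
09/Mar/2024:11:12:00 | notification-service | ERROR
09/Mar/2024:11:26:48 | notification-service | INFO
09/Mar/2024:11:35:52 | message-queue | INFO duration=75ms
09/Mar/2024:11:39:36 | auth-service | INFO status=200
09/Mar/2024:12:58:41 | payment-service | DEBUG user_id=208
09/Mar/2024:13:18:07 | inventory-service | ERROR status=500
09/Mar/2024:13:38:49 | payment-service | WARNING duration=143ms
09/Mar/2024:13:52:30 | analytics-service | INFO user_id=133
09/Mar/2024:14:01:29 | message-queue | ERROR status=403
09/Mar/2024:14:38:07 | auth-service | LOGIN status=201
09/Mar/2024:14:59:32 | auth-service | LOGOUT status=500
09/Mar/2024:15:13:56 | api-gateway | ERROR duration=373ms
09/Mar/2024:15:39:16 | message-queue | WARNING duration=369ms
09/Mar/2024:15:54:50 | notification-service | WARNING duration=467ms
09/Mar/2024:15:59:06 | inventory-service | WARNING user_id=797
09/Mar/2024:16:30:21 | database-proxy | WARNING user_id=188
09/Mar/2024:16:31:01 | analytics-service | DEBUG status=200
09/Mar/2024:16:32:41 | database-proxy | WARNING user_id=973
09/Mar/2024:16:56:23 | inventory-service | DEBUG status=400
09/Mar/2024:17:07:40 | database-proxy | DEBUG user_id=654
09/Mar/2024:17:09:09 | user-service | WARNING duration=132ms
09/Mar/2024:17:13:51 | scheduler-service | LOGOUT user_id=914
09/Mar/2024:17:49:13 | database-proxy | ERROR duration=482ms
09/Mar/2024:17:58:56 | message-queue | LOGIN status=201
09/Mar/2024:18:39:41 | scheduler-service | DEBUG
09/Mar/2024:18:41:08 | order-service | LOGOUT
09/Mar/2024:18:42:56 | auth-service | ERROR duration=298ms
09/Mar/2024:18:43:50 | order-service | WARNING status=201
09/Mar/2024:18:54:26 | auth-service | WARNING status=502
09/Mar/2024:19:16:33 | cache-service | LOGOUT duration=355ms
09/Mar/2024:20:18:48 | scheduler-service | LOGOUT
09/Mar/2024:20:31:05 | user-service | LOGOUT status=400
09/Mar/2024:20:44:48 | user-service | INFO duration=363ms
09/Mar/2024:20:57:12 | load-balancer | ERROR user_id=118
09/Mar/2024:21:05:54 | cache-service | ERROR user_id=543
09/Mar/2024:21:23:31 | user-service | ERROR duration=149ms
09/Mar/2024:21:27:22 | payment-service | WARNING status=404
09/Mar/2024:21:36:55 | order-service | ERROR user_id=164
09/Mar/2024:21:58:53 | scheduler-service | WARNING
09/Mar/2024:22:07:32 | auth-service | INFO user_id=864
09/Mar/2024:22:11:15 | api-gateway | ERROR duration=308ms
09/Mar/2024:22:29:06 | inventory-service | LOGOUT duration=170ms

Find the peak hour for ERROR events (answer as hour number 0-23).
8

To find the peak hour:

1. Group all ERROR events by hour
2. Count events in each hour
3. Find hour with maximum count
4. Peak hour: 8 (with 6 events)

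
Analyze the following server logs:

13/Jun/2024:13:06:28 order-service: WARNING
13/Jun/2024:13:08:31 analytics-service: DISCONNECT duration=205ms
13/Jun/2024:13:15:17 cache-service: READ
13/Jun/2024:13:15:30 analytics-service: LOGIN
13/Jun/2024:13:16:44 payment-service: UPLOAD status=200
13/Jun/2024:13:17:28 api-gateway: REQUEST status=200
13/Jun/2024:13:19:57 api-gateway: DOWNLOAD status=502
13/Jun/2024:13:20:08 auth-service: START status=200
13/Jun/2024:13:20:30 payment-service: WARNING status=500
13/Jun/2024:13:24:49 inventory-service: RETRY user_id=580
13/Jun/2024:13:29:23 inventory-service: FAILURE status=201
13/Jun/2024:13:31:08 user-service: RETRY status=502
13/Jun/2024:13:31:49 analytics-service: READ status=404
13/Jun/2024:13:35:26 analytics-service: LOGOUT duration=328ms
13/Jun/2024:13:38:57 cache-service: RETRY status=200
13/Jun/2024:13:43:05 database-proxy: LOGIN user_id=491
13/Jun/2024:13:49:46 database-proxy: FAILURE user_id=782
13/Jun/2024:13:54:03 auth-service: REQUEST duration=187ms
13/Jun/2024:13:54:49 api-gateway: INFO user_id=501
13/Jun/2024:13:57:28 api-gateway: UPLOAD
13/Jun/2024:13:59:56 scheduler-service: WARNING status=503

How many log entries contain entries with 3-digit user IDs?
4

To find matching entries:

1. Pattern to match: entries with 3-digit user IDs
2. Scan each log entry for the pattern
3. Count matches: 4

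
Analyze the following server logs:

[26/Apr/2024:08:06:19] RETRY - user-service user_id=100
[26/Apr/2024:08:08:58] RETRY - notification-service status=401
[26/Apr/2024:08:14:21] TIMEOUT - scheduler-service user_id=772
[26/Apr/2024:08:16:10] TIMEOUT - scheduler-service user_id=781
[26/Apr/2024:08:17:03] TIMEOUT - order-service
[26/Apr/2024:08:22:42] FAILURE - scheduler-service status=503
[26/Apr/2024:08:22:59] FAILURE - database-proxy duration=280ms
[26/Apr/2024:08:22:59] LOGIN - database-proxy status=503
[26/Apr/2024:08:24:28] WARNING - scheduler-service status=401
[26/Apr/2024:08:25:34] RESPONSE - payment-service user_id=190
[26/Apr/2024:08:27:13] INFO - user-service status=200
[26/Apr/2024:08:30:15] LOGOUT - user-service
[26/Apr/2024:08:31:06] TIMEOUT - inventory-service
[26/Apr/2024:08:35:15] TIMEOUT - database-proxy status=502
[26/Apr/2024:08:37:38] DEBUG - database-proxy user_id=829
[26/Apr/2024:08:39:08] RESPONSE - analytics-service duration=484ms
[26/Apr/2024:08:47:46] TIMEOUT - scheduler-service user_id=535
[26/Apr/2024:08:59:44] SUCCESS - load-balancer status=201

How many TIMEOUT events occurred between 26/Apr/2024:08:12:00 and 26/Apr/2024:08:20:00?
3

To count events in the time window:

1. Window boundaries: 26/Apr/2024:08:12:00 to 26/Apr/2024:08:20:00
2. Filter for TIMEOUT events within this window
3. Count matching events: 3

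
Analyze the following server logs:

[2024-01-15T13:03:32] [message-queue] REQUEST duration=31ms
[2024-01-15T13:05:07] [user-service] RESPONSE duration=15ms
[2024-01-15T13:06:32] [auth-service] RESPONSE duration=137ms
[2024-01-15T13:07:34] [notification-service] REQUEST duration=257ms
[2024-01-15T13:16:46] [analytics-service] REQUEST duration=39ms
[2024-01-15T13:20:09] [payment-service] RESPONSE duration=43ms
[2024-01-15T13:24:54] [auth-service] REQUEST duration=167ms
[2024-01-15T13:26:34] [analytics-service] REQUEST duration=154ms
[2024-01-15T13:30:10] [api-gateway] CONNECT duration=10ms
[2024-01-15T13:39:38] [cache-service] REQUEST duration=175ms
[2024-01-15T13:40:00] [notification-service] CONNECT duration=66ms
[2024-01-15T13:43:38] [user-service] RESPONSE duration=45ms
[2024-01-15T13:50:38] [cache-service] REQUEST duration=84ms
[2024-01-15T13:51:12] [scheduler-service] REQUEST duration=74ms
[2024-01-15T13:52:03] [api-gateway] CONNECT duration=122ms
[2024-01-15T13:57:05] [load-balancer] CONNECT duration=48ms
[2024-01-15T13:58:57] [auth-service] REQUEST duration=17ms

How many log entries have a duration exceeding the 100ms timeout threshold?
6

To count timeouts:

1. Threshold: 100ms
2. Extract duration from each log entry
3. Count entries where duration > 100
4. Timeout count: 6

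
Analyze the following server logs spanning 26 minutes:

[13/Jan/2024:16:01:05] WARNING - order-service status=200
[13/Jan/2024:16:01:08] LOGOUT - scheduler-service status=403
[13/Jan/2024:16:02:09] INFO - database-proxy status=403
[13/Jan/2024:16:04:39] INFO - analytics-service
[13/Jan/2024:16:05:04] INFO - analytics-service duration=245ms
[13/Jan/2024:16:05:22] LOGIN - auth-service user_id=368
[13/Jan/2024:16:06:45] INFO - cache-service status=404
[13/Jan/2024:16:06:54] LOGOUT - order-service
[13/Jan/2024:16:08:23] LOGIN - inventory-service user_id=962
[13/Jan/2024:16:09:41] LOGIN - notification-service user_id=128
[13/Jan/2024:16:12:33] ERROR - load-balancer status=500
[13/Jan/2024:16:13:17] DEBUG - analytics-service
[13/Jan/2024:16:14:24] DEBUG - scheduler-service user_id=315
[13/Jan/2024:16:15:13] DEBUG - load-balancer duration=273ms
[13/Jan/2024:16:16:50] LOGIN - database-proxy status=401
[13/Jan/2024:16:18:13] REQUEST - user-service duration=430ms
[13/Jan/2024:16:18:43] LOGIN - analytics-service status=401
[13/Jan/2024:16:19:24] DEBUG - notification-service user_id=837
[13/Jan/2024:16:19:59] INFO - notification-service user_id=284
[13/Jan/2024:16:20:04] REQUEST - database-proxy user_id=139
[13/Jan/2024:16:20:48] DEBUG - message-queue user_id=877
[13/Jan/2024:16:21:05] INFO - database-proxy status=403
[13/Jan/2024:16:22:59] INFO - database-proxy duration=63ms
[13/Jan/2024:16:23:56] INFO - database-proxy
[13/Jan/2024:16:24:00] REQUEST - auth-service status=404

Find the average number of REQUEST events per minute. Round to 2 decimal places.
0.12

To calculate the rate:

1. Count total REQUEST events: 3
2. Total time period: 26 minutes
3. Rate = 3 / 26 = 0.12 events per minute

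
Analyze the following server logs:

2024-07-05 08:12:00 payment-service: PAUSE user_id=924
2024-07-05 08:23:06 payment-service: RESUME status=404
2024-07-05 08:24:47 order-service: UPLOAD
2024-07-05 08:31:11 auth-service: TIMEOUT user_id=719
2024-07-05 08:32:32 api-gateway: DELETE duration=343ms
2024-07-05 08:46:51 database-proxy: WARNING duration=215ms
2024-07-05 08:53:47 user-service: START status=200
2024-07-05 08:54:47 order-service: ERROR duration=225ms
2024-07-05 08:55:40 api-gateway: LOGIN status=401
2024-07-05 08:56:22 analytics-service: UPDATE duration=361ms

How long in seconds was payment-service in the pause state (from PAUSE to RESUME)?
666

To calculate state duration:

1. Find PAUSE event for payment-service: 2024-07-05 08:12:00
2. Find RESUME event for payment-service: 2024-07-05 08:23:06
3. Calculate duration: 2024-07-05 08:23:06 - 2024-07-05 08:12:00 = 666 seconds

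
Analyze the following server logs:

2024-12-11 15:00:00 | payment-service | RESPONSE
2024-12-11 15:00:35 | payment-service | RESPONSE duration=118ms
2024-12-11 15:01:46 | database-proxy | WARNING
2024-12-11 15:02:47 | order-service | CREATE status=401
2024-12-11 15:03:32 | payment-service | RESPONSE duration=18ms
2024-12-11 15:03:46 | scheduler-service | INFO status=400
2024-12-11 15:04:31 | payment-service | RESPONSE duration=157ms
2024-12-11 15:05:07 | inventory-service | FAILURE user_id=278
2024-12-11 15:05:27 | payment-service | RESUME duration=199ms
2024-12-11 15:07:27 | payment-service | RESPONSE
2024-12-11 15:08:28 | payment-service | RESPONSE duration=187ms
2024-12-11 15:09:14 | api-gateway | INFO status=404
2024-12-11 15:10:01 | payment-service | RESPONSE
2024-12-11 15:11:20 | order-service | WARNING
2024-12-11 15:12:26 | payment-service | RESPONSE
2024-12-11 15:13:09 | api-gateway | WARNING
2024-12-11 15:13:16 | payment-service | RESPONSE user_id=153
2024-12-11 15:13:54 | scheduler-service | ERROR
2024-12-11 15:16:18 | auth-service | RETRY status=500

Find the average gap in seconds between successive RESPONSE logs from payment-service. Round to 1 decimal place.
99.5

To calculate average interval:

1. Find all RESPONSE events for payment-service in order
2. Calculate time gaps between consecutive events
3. Compute mean of gaps: 796 / 8 = 99.5 seconds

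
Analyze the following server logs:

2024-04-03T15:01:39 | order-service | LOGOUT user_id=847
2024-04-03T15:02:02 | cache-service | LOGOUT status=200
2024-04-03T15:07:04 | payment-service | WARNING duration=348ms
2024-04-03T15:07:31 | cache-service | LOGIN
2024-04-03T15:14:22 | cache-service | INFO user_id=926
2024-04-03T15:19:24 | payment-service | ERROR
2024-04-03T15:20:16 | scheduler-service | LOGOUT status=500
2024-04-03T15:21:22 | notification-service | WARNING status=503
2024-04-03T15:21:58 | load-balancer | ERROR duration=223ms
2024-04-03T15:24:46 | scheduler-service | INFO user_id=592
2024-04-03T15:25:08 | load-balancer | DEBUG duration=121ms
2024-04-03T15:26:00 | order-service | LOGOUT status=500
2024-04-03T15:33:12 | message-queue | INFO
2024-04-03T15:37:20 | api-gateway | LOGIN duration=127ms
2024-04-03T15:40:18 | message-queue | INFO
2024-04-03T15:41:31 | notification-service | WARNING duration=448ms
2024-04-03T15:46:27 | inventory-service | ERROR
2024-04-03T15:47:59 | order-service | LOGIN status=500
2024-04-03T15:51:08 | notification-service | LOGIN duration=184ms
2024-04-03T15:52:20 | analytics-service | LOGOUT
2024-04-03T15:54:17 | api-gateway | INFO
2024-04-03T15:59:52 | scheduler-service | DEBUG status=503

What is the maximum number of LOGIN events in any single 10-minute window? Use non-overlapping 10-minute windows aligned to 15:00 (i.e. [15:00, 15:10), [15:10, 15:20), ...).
1

To find the burst window:

1. Divide the log period into non-overlapping 10-minute windows starting at 15:00
2. Count LOGIN events in each window
3. Find the window with maximum count
4. Maximum events in a window: 1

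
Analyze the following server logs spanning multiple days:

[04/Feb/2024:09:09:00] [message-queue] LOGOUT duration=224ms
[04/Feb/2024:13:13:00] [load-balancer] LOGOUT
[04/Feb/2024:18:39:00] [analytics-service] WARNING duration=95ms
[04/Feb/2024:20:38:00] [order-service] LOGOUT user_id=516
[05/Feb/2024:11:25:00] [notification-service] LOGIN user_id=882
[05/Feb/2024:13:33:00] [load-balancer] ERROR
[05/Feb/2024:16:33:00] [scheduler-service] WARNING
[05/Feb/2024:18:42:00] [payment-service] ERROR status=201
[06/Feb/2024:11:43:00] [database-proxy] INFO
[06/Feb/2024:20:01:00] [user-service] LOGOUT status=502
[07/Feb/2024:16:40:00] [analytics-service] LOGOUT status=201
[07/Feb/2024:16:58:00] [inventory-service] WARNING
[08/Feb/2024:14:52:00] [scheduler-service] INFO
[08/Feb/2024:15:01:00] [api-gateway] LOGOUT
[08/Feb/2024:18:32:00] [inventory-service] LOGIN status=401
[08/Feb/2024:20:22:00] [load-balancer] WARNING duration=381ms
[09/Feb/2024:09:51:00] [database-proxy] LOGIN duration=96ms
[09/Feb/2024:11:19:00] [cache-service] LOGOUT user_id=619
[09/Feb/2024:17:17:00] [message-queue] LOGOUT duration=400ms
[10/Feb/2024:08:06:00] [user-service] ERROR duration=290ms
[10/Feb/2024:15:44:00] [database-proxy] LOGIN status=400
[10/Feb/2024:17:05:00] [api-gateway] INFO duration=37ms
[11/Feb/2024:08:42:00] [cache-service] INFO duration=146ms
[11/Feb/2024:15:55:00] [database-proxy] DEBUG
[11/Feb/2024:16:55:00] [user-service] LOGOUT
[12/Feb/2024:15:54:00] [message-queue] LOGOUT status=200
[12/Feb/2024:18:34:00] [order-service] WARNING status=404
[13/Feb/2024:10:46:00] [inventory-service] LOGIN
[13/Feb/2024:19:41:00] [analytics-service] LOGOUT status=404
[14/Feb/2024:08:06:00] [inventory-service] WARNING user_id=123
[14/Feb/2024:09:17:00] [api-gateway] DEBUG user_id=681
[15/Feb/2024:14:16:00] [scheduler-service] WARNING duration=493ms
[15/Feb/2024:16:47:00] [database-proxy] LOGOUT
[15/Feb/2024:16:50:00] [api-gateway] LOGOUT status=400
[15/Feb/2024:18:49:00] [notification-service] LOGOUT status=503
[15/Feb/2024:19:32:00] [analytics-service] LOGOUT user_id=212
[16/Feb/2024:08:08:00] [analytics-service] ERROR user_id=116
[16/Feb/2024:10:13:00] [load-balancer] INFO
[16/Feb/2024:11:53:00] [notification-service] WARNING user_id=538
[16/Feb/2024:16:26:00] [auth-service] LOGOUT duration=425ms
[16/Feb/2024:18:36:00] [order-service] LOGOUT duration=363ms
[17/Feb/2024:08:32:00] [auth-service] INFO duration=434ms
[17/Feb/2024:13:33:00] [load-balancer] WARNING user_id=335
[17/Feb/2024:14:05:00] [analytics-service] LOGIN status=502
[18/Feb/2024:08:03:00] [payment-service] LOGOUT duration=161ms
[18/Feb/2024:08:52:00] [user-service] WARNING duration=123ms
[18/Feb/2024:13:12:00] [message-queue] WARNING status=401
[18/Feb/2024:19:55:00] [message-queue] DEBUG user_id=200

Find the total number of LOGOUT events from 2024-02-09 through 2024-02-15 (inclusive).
9

To filter by date range:

1. Date range: 2024-02-09 through 2024-02-15, both dates inclusive
2. Filter for LOGOUT events whose date falls in this range
3. Count matching events: 9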